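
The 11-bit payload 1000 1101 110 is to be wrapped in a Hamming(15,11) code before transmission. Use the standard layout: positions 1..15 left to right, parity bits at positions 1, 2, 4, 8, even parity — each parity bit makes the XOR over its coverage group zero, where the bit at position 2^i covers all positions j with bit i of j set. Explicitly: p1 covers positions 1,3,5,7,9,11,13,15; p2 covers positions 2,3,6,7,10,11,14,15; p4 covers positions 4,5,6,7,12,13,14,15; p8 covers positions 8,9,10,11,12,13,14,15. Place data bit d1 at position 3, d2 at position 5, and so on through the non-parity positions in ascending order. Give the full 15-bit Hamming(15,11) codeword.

Place data bits at non-power-of-two positions: b3=1, b5=0, b6=0, b7=0, b9=1, b10=1, b11=0, b12=1, b13=1, b14=1, b15=0.
p1 = XOR of data positions {3,5,7,9,11,13,15} = 1⊕0⊕0⊕1⊕0⊕1⊕0 = 1
p2 = XOR of data positions {3,6,7,10,11,14,15} = 1⊕0⊕0⊕1⊕0⊕1⊕0 = 1
p4 = XOR of data positions {5,6,7,12,13,14,15} = 0⊕0⊕0⊕1⊕1⊕1⊕0 = 1
p8 = XOR of data positions {9,10,11,12,13,14,15} = 1⊕1⊕0⊕1⊕1⊕1⊕0 = 1
Codeword b1..b15 = 111100011101110

111100011101110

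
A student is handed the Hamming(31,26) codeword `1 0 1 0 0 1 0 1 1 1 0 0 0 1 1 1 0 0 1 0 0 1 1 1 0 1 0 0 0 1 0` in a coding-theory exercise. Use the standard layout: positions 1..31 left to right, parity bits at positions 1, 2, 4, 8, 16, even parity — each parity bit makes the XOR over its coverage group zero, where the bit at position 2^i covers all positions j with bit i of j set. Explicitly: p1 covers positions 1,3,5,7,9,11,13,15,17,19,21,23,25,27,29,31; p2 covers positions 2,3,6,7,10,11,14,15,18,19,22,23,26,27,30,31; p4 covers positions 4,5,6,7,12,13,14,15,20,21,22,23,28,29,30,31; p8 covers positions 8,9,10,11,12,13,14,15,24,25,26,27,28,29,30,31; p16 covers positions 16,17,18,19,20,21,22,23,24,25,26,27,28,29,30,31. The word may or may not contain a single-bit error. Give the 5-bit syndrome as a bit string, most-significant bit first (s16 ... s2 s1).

s1: b1⊕b3⊕b5⊕b7⊕b9⊕b11⊕b13⊕b15⊕b17⊕b19⊕b21⊕b23⊕b25⊕b27⊕b29⊕b31 = 1⊕1⊕0⊕0⊕1⊕0⊕0⊕1⊕0⊕1⊕0⊕1⊕0⊕0⊕0⊕0 = 0
s2: b2⊕b3⊕b6⊕b7⊕b10⊕b11⊕b14⊕b15⊕b18⊕b19⊕b22⊕b23⊕b26⊕b27⊕b30⊕b31 = 0⊕1⊕1⊕0⊕1⊕0⊕1⊕1⊕0⊕1⊕1⊕1⊕1⊕0⊕1⊕0 = 0
s4: b4⊕b5⊕b6⊕b7⊕b12⊕b13⊕b14⊕b15⊕b20⊕b21⊕b22⊕b23⊕b28⊕b29⊕b30⊕b31 = 0⊕0⊕1⊕0⊕0⊕0⊕1⊕1⊕0⊕0⊕1⊕1⊕0⊕0⊕1⊕0 = 0
s8: b8⊕b9⊕b10⊕b11⊕b12⊕b13⊕b14⊕b15⊕b24⊕b25⊕b26⊕b27⊕b28⊕b29⊕b30⊕b31 = 1⊕1⊕1⊕0⊕0⊕0⊕1⊕1⊕1⊕0⊕1⊕0⊕0⊕0⊕1⊕0 = 0
s16: b16⊕b17⊕b18⊕b19⊕b20⊕b21⊕b22⊕b23⊕b24⊕b25⊕b26⊕b27⊕b28⊕b29⊕b30⊕b31 = 1⊕0⊕0⊕1⊕0⊕0⊕1⊕1⊕1⊕0⊕1⊕0⊕0⊕0⊕1⊕0 = 1
Syndrome (s16...s1) = 10000 → position 16.

10000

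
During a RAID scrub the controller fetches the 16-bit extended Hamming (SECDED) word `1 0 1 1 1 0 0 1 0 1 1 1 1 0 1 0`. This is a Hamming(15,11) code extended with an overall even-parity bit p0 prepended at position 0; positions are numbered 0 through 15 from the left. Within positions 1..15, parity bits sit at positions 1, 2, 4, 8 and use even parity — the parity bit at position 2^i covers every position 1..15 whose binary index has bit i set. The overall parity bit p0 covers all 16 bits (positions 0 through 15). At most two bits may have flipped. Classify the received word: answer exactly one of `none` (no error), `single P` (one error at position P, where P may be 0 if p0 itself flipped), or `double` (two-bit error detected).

s1: b1⊕b3⊕b5⊕b7⊕b9⊕b11⊕b13⊕b15 = 0⊕1⊕0⊕1⊕1⊕1⊕0⊕0 = 0
s2: b2⊕b3⊕b6⊕b7⊕b10⊕b11⊕b14⊕b15 = 1⊕1⊕0⊕1⊕1⊕1⊕1⊕0 = 0
s4: b4⊕b5⊕b6⊕b7⊕b12⊕b13⊕b14⊕b15 = 1⊕0⊕0⊕1⊕1⊕0⊕1⊕0 = 0
s8: b8⊕b9⊕b10⊕b11⊕b12⊕b13⊕b14⊕b15 = 0⊕1⊕1⊕1⊕1⊕0⊕1⊕0 = 1
Syndrome (s8...s1) = 1000 → position 8.
Overall parity (XOR of all 16 bits, including p0): 1⊕0⊕1⊕1⊕1⊕0⊕0⊕1⊕0⊕1⊕1⊕1⊕1⊕0⊕1⊕0 = 0
Overall=0, syndrome position=8 → double-bit error detected (uncorrectable).

double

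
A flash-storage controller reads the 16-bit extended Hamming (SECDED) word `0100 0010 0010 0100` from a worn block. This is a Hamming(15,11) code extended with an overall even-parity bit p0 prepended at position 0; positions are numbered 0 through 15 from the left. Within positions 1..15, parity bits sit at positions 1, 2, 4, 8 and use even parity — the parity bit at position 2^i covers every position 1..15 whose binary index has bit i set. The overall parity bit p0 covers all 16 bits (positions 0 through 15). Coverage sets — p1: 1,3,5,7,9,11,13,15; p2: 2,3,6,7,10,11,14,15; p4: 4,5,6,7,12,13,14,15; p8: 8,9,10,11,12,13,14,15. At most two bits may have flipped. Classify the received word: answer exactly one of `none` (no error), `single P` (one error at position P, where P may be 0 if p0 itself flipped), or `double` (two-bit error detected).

s1: b1⊕b3⊕b5⊕b7⊕b9⊕b11⊕b13⊕b15 = 1⊕0⊕0⊕0⊕0⊕0⊕1⊕0 = 0
s2: b2⊕b3⊕b6⊕b7⊕b10⊕b11⊕b14⊕b15 = 0⊕0⊕1⊕0⊕1⊕0⊕0⊕0 = 0
s4: b4⊕b5⊕b6⊕b7⊕b12⊕b13⊕b14⊕b15 = 0⊕0⊕1⊕0⊕0⊕1⊕0⊕0 = 0
s8: b8⊕b9⊕b10⊕b11⊕b12⊕b13⊕b14⊕b15 = 0⊕0⊕1⊕0⊕0⊕1⊕0⊕0 = 0
Syndrome (s8...s1) = 0000 → position 0 (no error).
Overall parity (XOR of all 16 bits, including p0): 0⊕1⊕0⊕0⊕0⊕0⊕1⊕0⊕0⊕0⊕1⊕0⊕0⊕1⊕0⊕0 = 0
Overall=0, syndrome position=0 → no error.

none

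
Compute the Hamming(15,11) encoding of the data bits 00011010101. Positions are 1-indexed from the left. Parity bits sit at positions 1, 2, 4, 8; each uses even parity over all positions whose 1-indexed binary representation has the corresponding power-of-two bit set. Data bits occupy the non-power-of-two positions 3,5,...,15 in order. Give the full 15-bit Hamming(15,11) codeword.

110100101010101

Place data bits at non-power-of-two positions: b3=0, b5=0, b6=0, b7=1, b9=1, b10=0, b11=1, b12=0, b13=1, b14=0, b15=1.
p1 = XOR of data positions {3,5,7,9,11,13,15} = 0⊕0⊕1⊕1⊕1⊕1⊕1 = 1
p2 = XOR of data positions {3,6,7,10,11,14,15} = 0⊕0⊕1⊕0⊕1⊕0⊕1 = 1
p4 = XOR of data positions {5,6,7,12,13,14,15} = 0⊕0⊕1⊕0⊕1⊕0⊕1 = 1
p8 = XOR of data positions {9,10,11,12,13,14,15} = 1⊕0⊕1⊕0⊕1⊕0⊕1 = 0
Codeword b1..b15 = 110100101010101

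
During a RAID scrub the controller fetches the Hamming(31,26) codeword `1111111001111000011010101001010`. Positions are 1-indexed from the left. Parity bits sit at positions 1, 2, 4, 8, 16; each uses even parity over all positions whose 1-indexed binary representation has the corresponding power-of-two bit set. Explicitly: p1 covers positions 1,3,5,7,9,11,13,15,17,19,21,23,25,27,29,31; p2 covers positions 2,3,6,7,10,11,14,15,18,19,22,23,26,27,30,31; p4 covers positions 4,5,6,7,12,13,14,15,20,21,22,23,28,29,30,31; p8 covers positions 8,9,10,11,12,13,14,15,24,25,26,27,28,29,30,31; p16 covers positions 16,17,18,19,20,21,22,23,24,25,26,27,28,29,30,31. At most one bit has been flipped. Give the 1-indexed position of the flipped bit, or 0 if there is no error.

s1: b1⊕b3⊕b5⊕b7⊕b9⊕b11⊕b13⊕b15⊕b17⊕b19⊕b21⊕b23⊕b25⊕b27⊕b29⊕b31 = 1⊕1⊕1⊕1⊕0⊕1⊕1⊕0⊕0⊕1⊕1⊕1⊕1⊕0⊕0⊕0 = 0
s2: b2⊕b3⊕b6⊕b7⊕b10⊕b11⊕b14⊕b15⊕b18⊕b19⊕b22⊕b23⊕b26⊕b27⊕b30⊕b31 = 1⊕1⊕1⊕1⊕1⊕1⊕0⊕0⊕1⊕1⊕0⊕1⊕0⊕0⊕1⊕0 = 0
s4: b4⊕b5⊕b6⊕b7⊕b12⊕b13⊕b14⊕b15⊕b20⊕b21⊕b22⊕b23⊕b28⊕b29⊕b30⊕b31 = 1⊕1⊕1⊕1⊕1⊕1⊕0⊕0⊕0⊕1⊕0⊕1⊕1⊕0⊕1⊕0 = 0
s8: b8⊕b9⊕b10⊕b11⊕b12⊕b13⊕b14⊕b15⊕b24⊕b25⊕b26⊕b27⊕b28⊕b29⊕b30⊕b31 = 0⊕0⊕1⊕1⊕1⊕1⊕0⊕0⊕0⊕1⊕0⊕0⊕1⊕0⊕1⊕0 = 1
s16: b16⊕b17⊕b18⊕b19⊕b20⊕b21⊕b22⊕b23⊕b24⊕b25⊕b26⊕b27⊕b28⊕b29⊕b30⊕b31 = 0⊕0⊕1⊕1⊕0⊕1⊕0⊕1⊕0⊕1⊕0⊕0⊕1⊕0⊕1⊕0 = 1
Syndrome (s16...s1) = 11000 → position 24.

24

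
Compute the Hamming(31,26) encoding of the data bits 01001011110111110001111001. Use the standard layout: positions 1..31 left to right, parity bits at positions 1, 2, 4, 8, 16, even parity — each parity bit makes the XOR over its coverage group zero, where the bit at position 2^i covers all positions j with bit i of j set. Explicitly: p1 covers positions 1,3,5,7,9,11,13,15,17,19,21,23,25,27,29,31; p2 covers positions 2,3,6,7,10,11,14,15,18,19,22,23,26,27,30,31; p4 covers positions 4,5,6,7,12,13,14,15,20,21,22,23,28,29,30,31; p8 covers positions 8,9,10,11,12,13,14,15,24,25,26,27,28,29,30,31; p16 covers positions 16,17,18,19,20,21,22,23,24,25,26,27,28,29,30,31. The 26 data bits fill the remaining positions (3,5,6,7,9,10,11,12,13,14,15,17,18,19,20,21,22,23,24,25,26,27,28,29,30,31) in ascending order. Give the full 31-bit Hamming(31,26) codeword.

0100100010111100111110001111001

Place data bits at non-power-of-two positions: b3=0, b5=1, b6=0, b7=0, b9=1, b10=0, b11=1, b12=1, b13=1, b14=1, b15=0, b17=1, b18=1, b19=1, b20=1, b21=1, b22=0, b23=0, b24=0, b25=1, b26=1, b27=1, b28=1, b29=0, b30=0, b31=1.
p1 = XOR of data positions {3,5,7,9,11,13,15,17,19,21,23,25,27,29,31} = 0⊕1⊕0⊕1⊕1⊕1⊕0⊕1⊕1⊕1⊕0⊕1⊕1⊕0⊕1 = 0
p2 = XOR of data positions {3,6,7,10,11,14,15,18,19,22,23,26,27,30,31} = 0⊕0⊕0⊕0⊕1⊕1⊕0⊕1⊕1⊕0⊕0⊕1⊕1⊕0⊕1 = 1
p4 = XOR of data positions {5,6,7,12,13,14,15,20,21,22,23,28,29,30,31} = 1⊕0⊕0⊕1⊕1⊕1⊕0⊕1⊕1⊕0⊕0⊕1⊕0⊕0⊕1 = 0
p8 = XOR of data positions {9,10,11,12,13,14,15,24,25,26,27,28,29,30,31} = 1⊕0⊕1⊕1⊕1⊕1⊕0⊕0⊕1⊕1⊕1⊕1⊕0⊕0⊕1 = 0
p16 = XOR of data positions {17,18,19,20,21,22,23,24,25,26,27,28,29,30,31} = 1⊕1⊕1⊕1⊕1⊕0⊕0⊕0⊕1⊕1⊕1⊕1⊕0⊕0⊕1 = 0
Codeword b1..b31 = 0100100010111100111110001111001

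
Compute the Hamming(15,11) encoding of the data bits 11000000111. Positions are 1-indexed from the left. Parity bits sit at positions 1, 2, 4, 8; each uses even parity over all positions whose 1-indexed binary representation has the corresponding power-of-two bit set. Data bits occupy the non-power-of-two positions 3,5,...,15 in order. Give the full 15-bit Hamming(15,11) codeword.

Place data bits at non-power-of-two positions: b3=1, b5=1, b6=0, b7=0, b9=0, b10=0, b11=0, b12=0, b13=1, b14=1, b15=1.
p1 = XOR of data positions {3,5,7,9,11,13,15} = 1⊕1⊕0⊕0⊕0⊕1⊕1 = 0
p2 = XOR of data positions {3,6,7,10,11,14,15} = 1⊕0⊕0⊕0⊕0⊕1⊕1 = 1
p4 = XOR of data positions {5,6,7,12,13,14,15} = 1⊕0⊕0⊕0⊕1⊕1⊕1 = 0
p8 = XOR of data positions {9,10,11,12,13,14,15} = 0⊕0⊕0⊕0⊕1⊕1⊕1 = 1
Codeword b1..b15 = 011010010000111

011010010000111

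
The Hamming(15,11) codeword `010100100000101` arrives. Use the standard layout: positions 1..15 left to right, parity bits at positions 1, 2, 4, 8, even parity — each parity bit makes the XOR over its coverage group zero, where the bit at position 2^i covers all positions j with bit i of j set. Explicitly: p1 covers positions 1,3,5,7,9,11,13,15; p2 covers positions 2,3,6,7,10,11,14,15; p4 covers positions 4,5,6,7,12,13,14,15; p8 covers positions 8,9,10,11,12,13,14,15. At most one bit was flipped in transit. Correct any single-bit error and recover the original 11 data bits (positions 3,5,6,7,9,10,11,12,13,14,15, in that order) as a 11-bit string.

s1: b1⊕b3⊕b5⊕b7⊕b9⊕b11⊕b13⊕b15 = 0⊕0⊕0⊕1⊕0⊕0⊕1⊕1 = 1
s2: b2⊕b3⊕b6⊕b7⊕b10⊕b11⊕b14⊕b15 = 1⊕0⊕0⊕1⊕0⊕0⊕0⊕1 = 1
s4: b4⊕b5⊕b6⊕b7⊕b12⊕b13⊕b14⊕b15 = 1⊕0⊕0⊕1⊕0⊕1⊕0⊕1 = 0
s8: b8⊕b9⊕b10⊕b11⊕b12⊕b13⊕b14⊕b15 = 0⊕0⊕0⊕0⊕0⊕1⊕0⊕1 = 0
Syndrome (s8...s1) = 0011 → position 3.
Flip bit 3: corrected codeword = 011100100000101
Data bits at positions 3,5,6,7,9,10,11,12,13,14,15: 10010000101

10010000101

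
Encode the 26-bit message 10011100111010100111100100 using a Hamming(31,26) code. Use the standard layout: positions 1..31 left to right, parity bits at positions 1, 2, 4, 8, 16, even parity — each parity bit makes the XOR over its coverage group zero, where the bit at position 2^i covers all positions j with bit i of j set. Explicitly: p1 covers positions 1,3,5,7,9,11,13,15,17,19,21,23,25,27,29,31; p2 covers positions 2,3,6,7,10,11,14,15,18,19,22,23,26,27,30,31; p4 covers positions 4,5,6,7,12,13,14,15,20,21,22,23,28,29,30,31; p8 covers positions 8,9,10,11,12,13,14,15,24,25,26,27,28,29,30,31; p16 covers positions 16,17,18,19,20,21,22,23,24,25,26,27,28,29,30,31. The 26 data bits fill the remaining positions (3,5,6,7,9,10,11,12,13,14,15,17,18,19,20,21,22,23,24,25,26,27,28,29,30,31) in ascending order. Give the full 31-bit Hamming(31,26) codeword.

Place data bits at non-power-of-two positions: b3=1, b5=0, b6=0, b7=1, b9=1, b10=1, b11=0, b12=0, b13=1, b14=1, b15=1, b17=0, b18=1, b19=0, b20=1, b21=0, b22=0, b23=1, b24=1, b25=1, b26=1, b27=0, b28=0, b29=1, b30=0, b31=0.
p1 = XOR of data positions {3,5,7,9,11,13,15,17,19,21,23,25,27,29,31} = 1⊕0⊕1⊕1⊕0⊕1⊕1⊕0⊕0⊕0⊕1⊕1⊕0⊕1⊕0 = 0
p2 = XOR of data positions {3,6,7,10,11,14,15,18,19,22,23,26,27,30,31} = 1⊕0⊕1⊕1⊕0⊕1⊕1⊕1⊕0⊕0⊕1⊕1⊕0⊕0⊕0 = 0
p4 = XOR of data positions {5,6,7,12,13,14,15,20,21,22,23,28,29,30,31} = 0⊕0⊕1⊕0⊕1⊕1⊕1⊕1⊕0⊕0⊕1⊕0⊕1⊕0⊕0 = 1
p8 = XOR of data positions {9,10,11,12,13,14,15,24,25,26,27,28,29,30,31} = 1⊕1⊕0⊕0⊕1⊕1⊕1⊕1⊕1⊕1⊕0⊕0⊕1⊕0⊕0 = 1
p16 = XOR of data positions {17,18,19,20,21,22,23,24,25,26,27,28,29,30,31} = 0⊕1⊕0⊕1⊕0⊕0⊕1⊕1⊕1⊕1⊕0⊕0⊕1⊕0⊕0 = 1
Codeword b1..b31 = 0011001111001111010100111100100

0011001111001111010100111100100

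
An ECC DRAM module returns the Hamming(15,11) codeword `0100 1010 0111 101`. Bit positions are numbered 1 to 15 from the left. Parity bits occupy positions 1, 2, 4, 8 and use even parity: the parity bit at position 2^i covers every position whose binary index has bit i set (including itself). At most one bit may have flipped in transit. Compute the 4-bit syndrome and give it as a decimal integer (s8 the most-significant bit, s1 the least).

15

s1: b1⊕b3⊕b5⊕b7⊕b9⊕b11⊕b13⊕b15 = 0⊕0⊕1⊕1⊕0⊕1⊕1⊕1 = 1
s2: b2⊕b3⊕b6⊕b7⊕b10⊕b11⊕b14⊕b15 = 1⊕0⊕0⊕1⊕1⊕1⊕0⊕1 = 1
s4: b4⊕b5⊕b6⊕b7⊕b12⊕b13⊕b14⊕b15 = 0⊕1⊕0⊕1⊕1⊕1⊕0⊕1 = 1
s8: b8⊕b9⊕b10⊕b11⊕b12⊕b13⊕b14⊕b15 = 0⊕0⊕1⊕1⊕1⊕1⊕0⊕1 = 1
Syndrome (s8...s1) = 1111 → position 15.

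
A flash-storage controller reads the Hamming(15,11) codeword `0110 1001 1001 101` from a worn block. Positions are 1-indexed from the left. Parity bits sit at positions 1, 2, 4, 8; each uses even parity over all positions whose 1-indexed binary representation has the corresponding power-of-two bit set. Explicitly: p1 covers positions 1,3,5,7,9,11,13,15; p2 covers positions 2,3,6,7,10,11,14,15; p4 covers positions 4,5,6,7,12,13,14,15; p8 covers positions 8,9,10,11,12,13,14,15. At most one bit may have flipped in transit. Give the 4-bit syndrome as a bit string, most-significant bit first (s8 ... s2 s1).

s1: b1⊕b3⊕b5⊕b7⊕b9⊕b11⊕b13⊕b15 = 0⊕1⊕1⊕0⊕1⊕0⊕1⊕1 = 1
s2: b2⊕b3⊕b6⊕b7⊕b10⊕b11⊕b14⊕b15 = 1⊕1⊕0⊕0⊕0⊕0⊕0⊕1 = 1
s4: b4⊕b5⊕b6⊕b7⊕b12⊕b13⊕b14⊕b15 = 0⊕1⊕0⊕0⊕1⊕1⊕0⊕1 = 0
s8: b8⊕b9⊕b10⊕b11⊕b12⊕b13⊕b14⊕b15 = 1⊕1⊕0⊕0⊕1⊕1⊕0⊕1 = 1
Syndrome (s8...s1) = 1011 → position 11.

1011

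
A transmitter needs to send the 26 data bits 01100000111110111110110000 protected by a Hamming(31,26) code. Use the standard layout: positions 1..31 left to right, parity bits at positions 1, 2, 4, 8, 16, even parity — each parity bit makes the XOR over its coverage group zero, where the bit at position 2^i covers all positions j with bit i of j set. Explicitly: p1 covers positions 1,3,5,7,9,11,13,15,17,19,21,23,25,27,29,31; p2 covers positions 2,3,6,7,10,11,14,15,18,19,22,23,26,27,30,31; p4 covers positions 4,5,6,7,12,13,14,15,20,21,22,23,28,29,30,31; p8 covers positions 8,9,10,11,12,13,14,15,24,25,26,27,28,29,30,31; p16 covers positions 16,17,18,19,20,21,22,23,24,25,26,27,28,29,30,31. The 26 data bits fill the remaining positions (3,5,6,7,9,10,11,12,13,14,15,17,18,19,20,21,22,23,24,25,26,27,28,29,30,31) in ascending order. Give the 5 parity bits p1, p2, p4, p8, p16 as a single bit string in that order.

10101

Place data bits at non-power-of-two positions: b3=0, b5=1, b6=1, b7=0, b9=0, b10=0, b11=0, b12=0, b13=1, b14=1, b15=1, b17=1, b18=1, b19=0, b20=1, b21=1, b22=1, b23=1, b24=1, b25=0, b26=1, b27=1, b28=0, b29=0, b30=0, b31=0.
p1 = XOR of data positions {3,5,7,9,11,13,15,17,19,21,23,25,27,29,31} = 0⊕1⊕0⊕0⊕0⊕1⊕1⊕1⊕0⊕1⊕1⊕0⊕1⊕0⊕0 = 1
p2 = XOR of data positions {3,6,7,10,11,14,15,18,19,22,23,26,27,30,31} = 0⊕1⊕0⊕0⊕0⊕1⊕1⊕1⊕0⊕1⊕1⊕1⊕1⊕0⊕0 = 0
p4 = XOR of data positions {5,6,7,12,13,14,15,20,21,22,23,28,29,30,31} = 1⊕1⊕0⊕0⊕1⊕1⊕1⊕1⊕1⊕1⊕1⊕0⊕0⊕0⊕0 = 1
p8 = XOR of data positions {9,10,11,12,13,14,15,24,25,26,27,28,29,30,31} = 0⊕0⊕0⊕0⊕1⊕1⊕1⊕1⊕0⊕1⊕1⊕0⊕0⊕0⊕0 = 0
p16 = XOR of data positions {17,18,19,20,21,22,23,24,25,26,27,28,29,30,31} = 1⊕1⊕0⊕1⊕1⊕1⊕1⊕1⊕0⊕1⊕1⊕0⊕0⊕0⊕0 = 1
Parity bits p1,p2,p4,p8,p16 = 10101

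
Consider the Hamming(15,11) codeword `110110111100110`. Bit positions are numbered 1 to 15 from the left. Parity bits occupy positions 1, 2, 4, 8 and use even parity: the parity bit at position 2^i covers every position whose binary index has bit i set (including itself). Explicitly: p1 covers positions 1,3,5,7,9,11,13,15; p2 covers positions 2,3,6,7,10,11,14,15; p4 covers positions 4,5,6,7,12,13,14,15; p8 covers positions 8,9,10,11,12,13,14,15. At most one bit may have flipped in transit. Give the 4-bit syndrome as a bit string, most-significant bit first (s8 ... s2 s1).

s1: b1⊕b3⊕b5⊕b7⊕b9⊕b11⊕b13⊕b15 = 1⊕0⊕1⊕1⊕1⊕0⊕1⊕0 = 1
s2: b2⊕b3⊕b6⊕b7⊕b10⊕b11⊕b14⊕b15 = 1⊕0⊕0⊕1⊕1⊕0⊕1⊕0 = 0
s4: b4⊕b5⊕b6⊕b7⊕b12⊕b13⊕b14⊕b15 = 1⊕1⊕0⊕1⊕0⊕1⊕1⊕0 = 1
s8: b8⊕b9⊕b10⊕b11⊕b12⊕b13⊕b14⊕b15 = 1⊕1⊕1⊕0⊕0⊕1⊕1⊕0 = 1
Syndrome (s8...s1) = 1101 → position 13.

1101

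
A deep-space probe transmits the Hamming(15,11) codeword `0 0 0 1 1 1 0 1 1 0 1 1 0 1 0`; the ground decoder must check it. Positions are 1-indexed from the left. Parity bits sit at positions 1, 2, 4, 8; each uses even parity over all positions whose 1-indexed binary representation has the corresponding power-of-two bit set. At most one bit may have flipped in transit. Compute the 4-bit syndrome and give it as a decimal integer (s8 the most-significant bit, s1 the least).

s1: b1⊕b3⊕b5⊕b7⊕b9⊕b11⊕b13⊕b15 = 0⊕0⊕1⊕0⊕1⊕1⊕0⊕0 = 1
s2: b2⊕b3⊕b6⊕b7⊕b10⊕b11⊕b14⊕b15 = 0⊕0⊕1⊕0⊕0⊕1⊕1⊕0 = 1
s4: b4⊕b5⊕b6⊕b7⊕b12⊕b13⊕b14⊕b15 = 1⊕1⊕1⊕0⊕1⊕0⊕1⊕0 = 1
s8: b8⊕b9⊕b10⊕b11⊕b12⊕b13⊕b14⊕b15 = 1⊕1⊕0⊕1⊕1⊕0⊕1⊕0 = 1
Syndrome (s8...s1) = 1111 → position 15.

15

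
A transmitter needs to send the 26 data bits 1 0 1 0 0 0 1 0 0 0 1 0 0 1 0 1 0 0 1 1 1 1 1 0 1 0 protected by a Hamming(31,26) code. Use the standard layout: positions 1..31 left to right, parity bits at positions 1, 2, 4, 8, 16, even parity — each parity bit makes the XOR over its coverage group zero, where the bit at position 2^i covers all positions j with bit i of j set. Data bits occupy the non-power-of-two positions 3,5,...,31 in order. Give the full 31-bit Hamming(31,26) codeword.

1011010000100010001010011111010

Place data bits at non-power-of-two positions: b3=1, b5=0, b6=1, b7=0, b9=0, b10=0, b11=1, b12=0, b13=0, b14=0, b15=1, b17=0, b18=0, b19=1, b20=0, b21=1, b22=0, b23=0, b24=1, b25=1, b26=1, b27=1, b28=1, b29=0, b30=1, b31=0.
p1 = XOR of data positions {3,5,7,9,11,13,15,17,19,21,23,25,27,29,31} = 1⊕0⊕0⊕0⊕1⊕0⊕1⊕0⊕1⊕1⊕0⊕1⊕1⊕0⊕0 = 1
p2 = XOR of data positions {3,6,7,10,11,14,15,18,19,22,23,26,27,30,31} = 1⊕1⊕0⊕0⊕1⊕0⊕1⊕0⊕1⊕0⊕0⊕1⊕1⊕1⊕0 = 0
p4 = XOR of data positions {5,6,7,12,13,14,15,20,21,22,23,28,29,30,31} = 0⊕1⊕0⊕0⊕0⊕0⊕1⊕0⊕1⊕0⊕0⊕1⊕0⊕1⊕0 = 1
p8 = XOR of data positions {9,10,11,12,13,14,15,24,25,26,27,28,29,30,31} = 0⊕0⊕1⊕0⊕0⊕0⊕1⊕1⊕1⊕1⊕1⊕1⊕0⊕1⊕0 = 0
p16 = XOR of data positions {17,18,19,20,21,22,23,24,25,26,27,28,29,30,31} = 0⊕0⊕1⊕0⊕1⊕0⊕0⊕1⊕1⊕1⊕1⊕1⊕0⊕1⊕0 = 0
Codeword b1..b31 = 1011010000100010001010011111010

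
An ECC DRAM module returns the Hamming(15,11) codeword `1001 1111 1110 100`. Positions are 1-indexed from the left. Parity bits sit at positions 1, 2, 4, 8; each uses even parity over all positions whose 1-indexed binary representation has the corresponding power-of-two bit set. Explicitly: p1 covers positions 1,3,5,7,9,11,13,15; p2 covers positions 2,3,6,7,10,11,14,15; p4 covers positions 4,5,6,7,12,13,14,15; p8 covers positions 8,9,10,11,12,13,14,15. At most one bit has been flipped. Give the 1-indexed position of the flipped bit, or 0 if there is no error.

12

s1: b1⊕b3⊕b5⊕b7⊕b9⊕b11⊕b13⊕b15 = 1⊕0⊕1⊕1⊕1⊕1⊕1⊕0 = 0
s2: b2⊕b3⊕b6⊕b7⊕b10⊕b11⊕b14⊕b15 = 0⊕0⊕1⊕1⊕1⊕1⊕0⊕0 = 0
s4: b4⊕b5⊕b6⊕b7⊕b12⊕b13⊕b14⊕b15 = 1⊕1⊕1⊕1⊕0⊕1⊕0⊕0 = 1
s8: b8⊕b9⊕b10⊕b11⊕b12⊕b13⊕b14⊕b15 = 1⊕1⊕1⊕1⊕0⊕1⊕0⊕0 = 1
Syndrome (s8...s1) = 1100 → position 12.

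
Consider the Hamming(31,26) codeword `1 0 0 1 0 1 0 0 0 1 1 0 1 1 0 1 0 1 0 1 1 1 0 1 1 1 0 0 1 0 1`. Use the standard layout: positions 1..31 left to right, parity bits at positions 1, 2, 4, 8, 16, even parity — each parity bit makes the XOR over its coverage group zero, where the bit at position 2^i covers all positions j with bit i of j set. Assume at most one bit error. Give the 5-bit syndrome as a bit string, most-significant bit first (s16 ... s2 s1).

s1: b1⊕b3⊕b5⊕b7⊕b9⊕b11⊕b13⊕b15⊕b17⊕b19⊕b21⊕b23⊕b25⊕b27⊕b29⊕b31 = 1⊕0⊕0⊕0⊕0⊕1⊕1⊕0⊕0⊕0⊕1⊕0⊕1⊕0⊕1⊕1 = 1
s2: b2⊕b3⊕b6⊕b7⊕b10⊕b11⊕b14⊕b15⊕b18⊕b19⊕b22⊕b23⊕b26⊕b27⊕b30⊕b31 = 0⊕0⊕1⊕0⊕1⊕1⊕1⊕0⊕1⊕0⊕1⊕0⊕1⊕0⊕0⊕1 = 0
s4: b4⊕b5⊕b6⊕b7⊕b12⊕b13⊕b14⊕b15⊕b20⊕b21⊕b22⊕b23⊕b28⊕b29⊕b30⊕b31 = 1⊕0⊕1⊕0⊕0⊕1⊕1⊕0⊕1⊕1⊕1⊕0⊕0⊕1⊕0⊕1 = 1
s8: b8⊕b9⊕b10⊕b11⊕b12⊕b13⊕b14⊕b15⊕b24⊕b25⊕b26⊕b27⊕b28⊕b29⊕b30⊕b31 = 0⊕0⊕1⊕1⊕0⊕1⊕1⊕0⊕1⊕1⊕1⊕0⊕0⊕1⊕0⊕1 = 1
s16: b16⊕b17⊕b18⊕b19⊕b20⊕b21⊕b22⊕b23⊕b24⊕b25⊕b26⊕b27⊕b28⊕b29⊕b30⊕b31 = 1⊕0⊕1⊕0⊕1⊕1⊕1⊕0⊕1⊕1⊕1⊕0⊕0⊕1⊕0⊕1 = 0
Syndrome (s16...s1) = 01101 → position 13.

01101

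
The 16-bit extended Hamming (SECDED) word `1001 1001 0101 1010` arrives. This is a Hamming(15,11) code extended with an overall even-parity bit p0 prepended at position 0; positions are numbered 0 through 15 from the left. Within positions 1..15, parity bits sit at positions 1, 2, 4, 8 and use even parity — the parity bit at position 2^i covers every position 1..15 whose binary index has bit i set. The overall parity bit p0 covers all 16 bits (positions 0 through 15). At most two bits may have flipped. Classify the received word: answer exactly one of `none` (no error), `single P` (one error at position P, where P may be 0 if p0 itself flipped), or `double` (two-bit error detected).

none

s1: b1⊕b3⊕b5⊕b7⊕b9⊕b11⊕b13⊕b15 = 0⊕1⊕0⊕1⊕1⊕1⊕0⊕0 = 0
s2: b2⊕b3⊕b6⊕b7⊕b10⊕b11⊕b14⊕b15 = 0⊕1⊕0⊕1⊕0⊕1⊕1⊕0 = 0
s4: b4⊕b5⊕b6⊕b7⊕b12⊕b13⊕b14⊕b15 = 1⊕0⊕0⊕1⊕1⊕0⊕1⊕0 = 0
s8: b8⊕b9⊕b10⊕b11⊕b12⊕b13⊕b14⊕b15 = 0⊕1⊕0⊕1⊕1⊕0⊕1⊕0 = 0
Syndrome (s8...s1) = 0000 → position 0 (no error).
Overall parity (XOR of all 16 bits, including p0): 1⊕0⊕0⊕1⊕1⊕0⊕0⊕1⊕0⊕1⊕0⊕1⊕1⊕0⊕1⊕0 = 0
Overall=0, syndrome position=0 → no error.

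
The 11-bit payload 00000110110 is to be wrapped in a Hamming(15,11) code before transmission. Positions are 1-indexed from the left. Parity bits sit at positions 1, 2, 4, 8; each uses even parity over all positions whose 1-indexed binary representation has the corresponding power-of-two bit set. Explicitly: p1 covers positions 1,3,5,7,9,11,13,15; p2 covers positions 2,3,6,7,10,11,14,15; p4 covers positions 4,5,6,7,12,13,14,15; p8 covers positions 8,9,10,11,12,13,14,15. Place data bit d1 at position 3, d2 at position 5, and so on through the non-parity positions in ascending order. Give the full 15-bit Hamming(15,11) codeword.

Place data bits at non-power-of-two positions: b3=0, b5=0, b6=0, b7=0, b9=0, b10=1, b11=1, b12=0, b13=1, b14=1, b15=0.
p1 = XOR of data positions {3,5,7,9,11,13,15} = 0⊕0⊕0⊕0⊕1⊕1⊕0 = 0
p2 = XOR of data positions {3,6,7,10,11,14,15} = 0⊕0⊕0⊕1⊕1⊕1⊕0 = 1
p4 = XOR of data positions {5,6,7,12,13,14,15} = 0⊕0⊕0⊕0⊕1⊕1⊕0 = 0
p8 = XOR of data positions {9,10,11,12,13,14,15} = 0⊕1⊕1⊕0⊕1⊕1⊕0 = 0
Codeword b1..b15 = 010000000110110

010000000110110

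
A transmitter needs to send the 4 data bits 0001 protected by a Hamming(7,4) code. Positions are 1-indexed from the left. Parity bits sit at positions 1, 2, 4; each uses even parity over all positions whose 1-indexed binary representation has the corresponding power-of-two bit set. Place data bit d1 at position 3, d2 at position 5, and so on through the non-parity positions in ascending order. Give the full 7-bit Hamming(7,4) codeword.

1101001

Place data bits at non-power-of-two positions: b3=0, b5=0, b6=0, b7=1.
p1 = XOR of data positions {3,5,7} = 0⊕0⊕1 = 1
p2 = XOR of data positions {3,6,7} = 0⊕0⊕1 = 1
p4 = XOR of data positions {5,6,7} = 0⊕0⊕1 = 1
Codeword b1..b7 = 1101001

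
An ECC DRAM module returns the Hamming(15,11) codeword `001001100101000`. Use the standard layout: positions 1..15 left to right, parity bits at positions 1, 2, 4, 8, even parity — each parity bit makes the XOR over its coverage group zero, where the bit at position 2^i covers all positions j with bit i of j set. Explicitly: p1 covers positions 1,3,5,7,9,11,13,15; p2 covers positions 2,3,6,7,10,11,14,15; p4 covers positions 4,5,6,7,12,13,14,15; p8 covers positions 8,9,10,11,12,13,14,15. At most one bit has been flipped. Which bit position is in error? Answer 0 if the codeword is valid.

4

s1: b1⊕b3⊕b5⊕b7⊕b9⊕b11⊕b13⊕b15 = 0⊕1⊕0⊕1⊕0⊕0⊕0⊕0 = 0
s2: b2⊕b3⊕b6⊕b7⊕b10⊕b11⊕b14⊕b15 = 0⊕1⊕1⊕1⊕1⊕0⊕0⊕0 = 0
s4: b4⊕b5⊕b6⊕b7⊕b12⊕b13⊕b14⊕b15 = 0⊕0⊕1⊕1⊕1⊕0⊕0⊕0 = 1
s8: b8⊕b9⊕b10⊕b11⊕b12⊕b13⊕b14⊕b15 = 0⊕0⊕1⊕0⊕1⊕0⊕0⊕0 = 0
Syndrome (s8...s1) = 0100 → position 4.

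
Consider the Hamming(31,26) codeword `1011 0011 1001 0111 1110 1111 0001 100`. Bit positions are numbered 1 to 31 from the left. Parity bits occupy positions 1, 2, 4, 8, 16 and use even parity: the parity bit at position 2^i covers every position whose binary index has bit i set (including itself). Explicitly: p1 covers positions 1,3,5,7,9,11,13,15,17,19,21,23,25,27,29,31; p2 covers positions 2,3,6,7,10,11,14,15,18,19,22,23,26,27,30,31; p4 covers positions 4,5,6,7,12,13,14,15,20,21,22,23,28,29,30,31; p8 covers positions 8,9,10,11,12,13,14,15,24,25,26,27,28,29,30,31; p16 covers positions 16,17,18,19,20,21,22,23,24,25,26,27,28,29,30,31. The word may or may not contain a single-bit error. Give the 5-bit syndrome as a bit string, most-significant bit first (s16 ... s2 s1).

s1: b1⊕b3⊕b5⊕b7⊕b9⊕b11⊕b13⊕b15⊕b17⊕b19⊕b21⊕b23⊕b25⊕b27⊕b29⊕b31 = 1⊕1⊕0⊕1⊕1⊕0⊕0⊕1⊕1⊕1⊕1⊕1⊕0⊕0⊕1⊕0 = 0
s2: b2⊕b3⊕b6⊕b7⊕b10⊕b11⊕b14⊕b15⊕b18⊕b19⊕b22⊕b23⊕b26⊕b27⊕b30⊕b31 = 0⊕1⊕0⊕1⊕0⊕0⊕1⊕1⊕1⊕1⊕1⊕1⊕0⊕0⊕0⊕0 = 0
s4: b4⊕b5⊕b6⊕b7⊕b12⊕b13⊕b14⊕b15⊕b20⊕b21⊕b22⊕b23⊕b28⊕b29⊕b30⊕b31 = 1⊕0⊕0⊕1⊕1⊕0⊕1⊕1⊕0⊕1⊕1⊕1⊕1⊕1⊕0⊕0 = 0
s8: b8⊕b9⊕b10⊕b11⊕b12⊕b13⊕b14⊕b15⊕b24⊕b25⊕b26⊕b27⊕b28⊕b29⊕b30⊕b31 = 1⊕1⊕0⊕0⊕1⊕0⊕1⊕1⊕1⊕0⊕0⊕0⊕1⊕1⊕0⊕0 = 0
s16: b16⊕b17⊕b18⊕b19⊕b20⊕b21⊕b22⊕b23⊕b24⊕b25⊕b26⊕b27⊕b28⊕b29⊕b30⊕b31 = 1⊕1⊕1⊕1⊕0⊕1⊕1⊕1⊕1⊕0⊕0⊕0⊕1⊕1⊕0⊕0 = 0
Syndrome (s16...s1) = 00000 → position 0 (no error).

00000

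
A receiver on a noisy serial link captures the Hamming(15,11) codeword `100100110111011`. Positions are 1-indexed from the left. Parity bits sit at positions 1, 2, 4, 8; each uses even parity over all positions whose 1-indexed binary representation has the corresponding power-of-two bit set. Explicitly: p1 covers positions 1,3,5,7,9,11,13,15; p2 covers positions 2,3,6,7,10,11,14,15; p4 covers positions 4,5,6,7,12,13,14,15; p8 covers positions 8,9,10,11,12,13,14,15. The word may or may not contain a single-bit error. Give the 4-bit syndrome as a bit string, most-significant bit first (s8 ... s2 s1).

s1: b1⊕b3⊕b5⊕b7⊕b9⊕b11⊕b13⊕b15 = 1⊕0⊕0⊕1⊕0⊕1⊕0⊕1 = 0
s2: b2⊕b3⊕b6⊕b7⊕b10⊕b11⊕b14⊕b15 = 0⊕0⊕0⊕1⊕1⊕1⊕1⊕1 = 1
s4: b4⊕b5⊕b6⊕b7⊕b12⊕b13⊕b14⊕b15 = 1⊕0⊕0⊕1⊕1⊕0⊕1⊕1 = 1
s8: b8⊕b9⊕b10⊕b11⊕b12⊕b13⊕b14⊕b15 = 1⊕0⊕1⊕1⊕1⊕0⊕1⊕1 = 0
Syndrome (s8...s1) = 0110 → position 6.

0110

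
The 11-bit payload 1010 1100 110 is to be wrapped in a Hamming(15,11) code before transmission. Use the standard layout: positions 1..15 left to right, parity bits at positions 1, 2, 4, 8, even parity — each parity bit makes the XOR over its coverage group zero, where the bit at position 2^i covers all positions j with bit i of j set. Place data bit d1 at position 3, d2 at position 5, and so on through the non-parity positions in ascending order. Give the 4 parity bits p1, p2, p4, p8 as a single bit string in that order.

Place data bits at non-power-of-two positions: b3=1, b5=0, b6=1, b7=0, b9=1, b10=1, b11=0, b12=0, b13=1, b14=1, b15=0.
p1 = XOR of data positions {3,5,7,9,11,13,15} = 1⊕0⊕0⊕1⊕0⊕1⊕0 = 1
p2 = XOR of data positions {3,6,7,10,11,14,15} = 1⊕1⊕0⊕1⊕0⊕1⊕0 = 0
p4 = XOR of data positions {5,6,7,12,13,14,15} = 0⊕1⊕0⊕0⊕1⊕1⊕0 = 1
p8 = XOR of data positions {9,10,11,12,13,14,15} = 1⊕1⊕0⊕0⊕1⊕1⊕0 = 0
Parity bits p1,p2,p4,p8 = 1010

1010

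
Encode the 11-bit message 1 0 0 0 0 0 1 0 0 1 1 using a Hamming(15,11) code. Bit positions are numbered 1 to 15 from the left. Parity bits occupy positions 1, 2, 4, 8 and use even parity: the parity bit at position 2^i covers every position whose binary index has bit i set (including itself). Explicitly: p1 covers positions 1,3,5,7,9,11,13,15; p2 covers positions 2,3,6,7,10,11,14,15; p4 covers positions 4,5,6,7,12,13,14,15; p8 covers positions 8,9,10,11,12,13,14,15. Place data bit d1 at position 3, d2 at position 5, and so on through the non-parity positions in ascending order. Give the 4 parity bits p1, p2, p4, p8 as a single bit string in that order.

Place data bits at non-power-of-two positions: b3=1, b5=0, b6=0, b7=0, b9=0, b10=0, b11=1, b12=0, b13=0, b14=1, b15=1.
p1 = XOR of data positions {3,5,7,9,11,13,15} = 1⊕0⊕0⊕0⊕1⊕0⊕1 = 1
p2 = XOR of data positions {3,6,7,10,11,14,15} = 1⊕0⊕0⊕0⊕1⊕1⊕1 = 0
p4 = XOR of data positions {5,6,7,12,13,14,15} = 0⊕0⊕0⊕0⊕0⊕1⊕1 = 0
p8 = XOR of data positions {9,10,11,12,13,14,15} = 0⊕0⊕1⊕0⊕0⊕1⊕1 = 1
Parity bits p1,p2,p4,p8 = 1001

1001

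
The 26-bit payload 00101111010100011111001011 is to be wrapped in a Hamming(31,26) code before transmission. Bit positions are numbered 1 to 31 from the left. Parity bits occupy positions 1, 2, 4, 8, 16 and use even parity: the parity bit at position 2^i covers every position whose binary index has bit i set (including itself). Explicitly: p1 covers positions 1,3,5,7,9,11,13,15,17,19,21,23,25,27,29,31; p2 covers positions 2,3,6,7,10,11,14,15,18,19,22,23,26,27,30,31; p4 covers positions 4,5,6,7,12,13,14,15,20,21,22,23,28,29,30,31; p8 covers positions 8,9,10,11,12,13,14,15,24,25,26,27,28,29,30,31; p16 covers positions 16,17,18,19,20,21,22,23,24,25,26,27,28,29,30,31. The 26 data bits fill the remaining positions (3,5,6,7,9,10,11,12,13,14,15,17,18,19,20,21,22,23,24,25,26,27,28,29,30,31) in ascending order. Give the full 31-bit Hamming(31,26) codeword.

1001010011110101100011111001011

Place data bits at non-power-of-two positions: b3=0, b5=0, b6=1, b7=0, b9=1, b10=1, b11=1, b12=1, b13=0, b14=1, b15=0, b17=1, b18=0, b19=0, b20=0, b21=1, b22=1, b23=1, b24=1, b25=1, b26=0, b27=0, b28=1, b29=0, b30=1, b31=1.
p1 = XOR of data positions {3,5,7,9,11,13,15,17,19,21,23,25,27,29,31} = 0⊕0⊕0⊕1⊕1⊕0⊕0⊕1⊕0⊕1⊕1⊕1⊕0⊕0⊕1 = 1
p2 = XOR of data positions {3,6,7,10,11,14,15,18,19,22,23,26,27,30,31} = 0⊕1⊕0⊕1⊕1⊕1⊕0⊕0⊕0⊕1⊕1⊕0⊕0⊕1⊕1 = 0
p4 = XOR of data positions {5,6,7,12,13,14,15,20,21,22,23,28,29,30,31} = 0⊕1⊕0⊕1⊕0⊕1⊕0⊕0⊕1⊕1⊕1⊕1⊕0⊕1⊕1 = 1
p8 = XOR of data positions {9,10,11,12,13,14,15,24,25,26,27,28,29,30,31} = 1⊕1⊕1⊕1⊕0⊕1⊕0⊕1⊕1⊕0⊕0⊕1⊕0⊕1⊕1 = 0
p16 = XOR of data positions {17,18,19,20,21,22,23,24,25,26,27,28,29,30,31} = 1⊕0⊕0⊕0⊕1⊕1⊕1⊕1⊕1⊕0⊕0⊕1⊕0⊕1⊕1 = 1
Codeword b1..b31 = 1001010011110101100011111001011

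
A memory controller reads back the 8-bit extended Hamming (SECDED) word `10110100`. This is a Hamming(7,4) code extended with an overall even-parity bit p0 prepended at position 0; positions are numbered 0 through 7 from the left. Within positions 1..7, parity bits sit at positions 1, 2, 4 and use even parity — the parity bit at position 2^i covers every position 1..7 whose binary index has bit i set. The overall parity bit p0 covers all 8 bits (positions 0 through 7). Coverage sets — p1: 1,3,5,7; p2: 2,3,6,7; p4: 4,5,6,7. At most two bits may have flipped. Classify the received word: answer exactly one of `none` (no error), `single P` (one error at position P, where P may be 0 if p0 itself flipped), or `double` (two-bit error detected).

double

s1: b1⊕b3⊕b5⊕b7 = 0⊕1⊕1⊕0 = 0
s2: b2⊕b3⊕b6⊕b7 = 1⊕1⊕0⊕0 = 0
s4: b4⊕b5⊕b6⊕b7 = 0⊕1⊕0⊕0 = 1
Syndrome (s4...s1) = 100 → position 4.
Overall parity (XOR of all 8 bits, including p0): 1⊕0⊕1⊕1⊕0⊕1⊕0⊕0 = 0
Overall=0, syndrome position=4 → double-bit error detected (uncorrectable).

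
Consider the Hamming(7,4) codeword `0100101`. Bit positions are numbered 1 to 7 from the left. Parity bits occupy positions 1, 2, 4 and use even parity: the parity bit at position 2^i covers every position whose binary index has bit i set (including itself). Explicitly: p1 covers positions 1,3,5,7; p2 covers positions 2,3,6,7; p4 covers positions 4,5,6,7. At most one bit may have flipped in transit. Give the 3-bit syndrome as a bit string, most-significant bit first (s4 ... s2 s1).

s1: b1⊕b3⊕b5⊕b7 = 0⊕0⊕1⊕1 = 0
s2: b2⊕b3⊕b6⊕b7 = 1⊕0⊕0⊕1 = 0
s4: b4⊕b5⊕b6⊕b7 = 0⊕1⊕0⊕1 = 0
Syndrome (s4...s1) = 000 → position 0 (no error).

000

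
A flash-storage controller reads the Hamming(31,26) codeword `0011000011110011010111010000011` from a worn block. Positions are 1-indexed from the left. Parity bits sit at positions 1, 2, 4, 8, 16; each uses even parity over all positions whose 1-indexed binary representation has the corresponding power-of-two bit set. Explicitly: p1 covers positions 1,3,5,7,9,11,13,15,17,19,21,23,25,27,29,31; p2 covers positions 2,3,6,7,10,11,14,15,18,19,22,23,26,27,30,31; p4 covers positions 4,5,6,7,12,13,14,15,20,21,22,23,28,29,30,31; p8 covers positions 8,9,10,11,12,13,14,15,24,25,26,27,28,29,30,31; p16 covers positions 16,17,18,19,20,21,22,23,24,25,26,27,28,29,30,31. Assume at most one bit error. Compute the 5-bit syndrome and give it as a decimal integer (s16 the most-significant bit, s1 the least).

0

s1: b1⊕b3⊕b5⊕b7⊕b9⊕b11⊕b13⊕b15⊕b17⊕b19⊕b21⊕b23⊕b25⊕b27⊕b29⊕b31 = 0⊕1⊕0⊕0⊕1⊕1⊕0⊕1⊕0⊕0⊕1⊕0⊕0⊕0⊕0⊕1 = 0
s2: b2⊕b3⊕b6⊕b7⊕b10⊕b11⊕b14⊕b15⊕b18⊕b19⊕b22⊕b23⊕b26⊕b27⊕b30⊕b31 = 0⊕1⊕0⊕0⊕1⊕1⊕0⊕1⊕1⊕0⊕1⊕0⊕0⊕0⊕1⊕1 = 0
s4: b4⊕b5⊕b6⊕b7⊕b12⊕b13⊕b14⊕b15⊕b20⊕b21⊕b22⊕b23⊕b28⊕b29⊕b30⊕b31 = 1⊕0⊕0⊕0⊕1⊕0⊕0⊕1⊕1⊕1⊕1⊕0⊕0⊕0⊕1⊕1 = 0
s8: b8⊕b9⊕b10⊕b11⊕b12⊕b13⊕b14⊕b15⊕b24⊕b25⊕b26⊕b27⊕b28⊕b29⊕b30⊕b31 = 0⊕1⊕1⊕1⊕1⊕0⊕0⊕1⊕1⊕0⊕0⊕0⊕0⊕0⊕1⊕1 = 0
s16: b16⊕b17⊕b18⊕b19⊕b20⊕b21⊕b22⊕b23⊕b24⊕b25⊕b26⊕b27⊕b28⊕b29⊕b30⊕b31 = 1⊕0⊕1⊕0⊕1⊕1⊕1⊕0⊕1⊕0⊕0⊕0⊕0⊕0⊕1⊕1 = 0
Syndrome (s16...s1) = 00000 → position 0 (no error).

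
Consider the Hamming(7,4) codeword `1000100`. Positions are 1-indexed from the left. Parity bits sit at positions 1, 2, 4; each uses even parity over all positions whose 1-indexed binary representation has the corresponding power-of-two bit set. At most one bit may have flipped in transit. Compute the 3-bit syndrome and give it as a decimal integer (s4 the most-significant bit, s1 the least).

4

s1: b1⊕b3⊕b5⊕b7 = 1⊕0⊕1⊕0 = 0
s2: b2⊕b3⊕b6⊕b7 = 0⊕0⊕0⊕0 = 0
s4: b4⊕b5⊕b6⊕b7 = 0⊕1⊕0⊕0 = 1
Syndrome (s4...s1) = 100 → position 4.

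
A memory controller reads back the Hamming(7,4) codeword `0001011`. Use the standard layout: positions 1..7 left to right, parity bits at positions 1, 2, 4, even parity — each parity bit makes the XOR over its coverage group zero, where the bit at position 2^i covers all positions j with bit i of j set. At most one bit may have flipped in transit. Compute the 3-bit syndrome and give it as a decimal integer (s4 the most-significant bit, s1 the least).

s1: b1⊕b3⊕b5⊕b7 = 0⊕0⊕0⊕1 = 1
s2: b2⊕b3⊕b6⊕b7 = 0⊕0⊕1⊕1 = 0
s4: b4⊕b5⊕b6⊕b7 = 1⊕0⊕1⊕1 = 1
Syndrome (s4...s1) = 101 → position 5.

5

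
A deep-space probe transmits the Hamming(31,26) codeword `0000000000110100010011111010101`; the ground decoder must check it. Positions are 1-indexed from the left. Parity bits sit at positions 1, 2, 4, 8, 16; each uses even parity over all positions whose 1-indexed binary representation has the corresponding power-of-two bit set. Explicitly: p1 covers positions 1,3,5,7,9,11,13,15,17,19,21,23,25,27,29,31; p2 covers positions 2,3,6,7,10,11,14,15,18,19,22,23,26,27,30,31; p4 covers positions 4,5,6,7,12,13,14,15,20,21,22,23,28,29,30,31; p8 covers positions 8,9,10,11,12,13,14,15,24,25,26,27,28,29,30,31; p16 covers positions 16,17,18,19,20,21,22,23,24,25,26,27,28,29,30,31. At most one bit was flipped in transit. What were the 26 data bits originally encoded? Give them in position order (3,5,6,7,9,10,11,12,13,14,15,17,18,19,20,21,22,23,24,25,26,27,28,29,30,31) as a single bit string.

00000011010010011011010101

s1: b1⊕b3⊕b5⊕b7⊕b9⊕b11⊕b13⊕b15⊕b17⊕b19⊕b21⊕b23⊕b25⊕b27⊕b29⊕b31 = 0⊕0⊕0⊕0⊕0⊕1⊕0⊕0⊕0⊕0⊕1⊕1⊕1⊕1⊕1⊕1 = 1
s2: b2⊕b3⊕b6⊕b7⊕b10⊕b11⊕b14⊕b15⊕b18⊕b19⊕b22⊕b23⊕b26⊕b27⊕b30⊕b31 = 0⊕0⊕0⊕0⊕0⊕1⊕1⊕0⊕1⊕0⊕1⊕1⊕0⊕1⊕0⊕1 = 1
s4: b4⊕b5⊕b6⊕b7⊕b12⊕b13⊕b14⊕b15⊕b20⊕b21⊕b22⊕b23⊕b28⊕b29⊕b30⊕b31 = 0⊕0⊕0⊕0⊕1⊕0⊕1⊕0⊕0⊕1⊕1⊕1⊕0⊕1⊕0⊕1 = 1
s8: b8⊕b9⊕b10⊕b11⊕b12⊕b13⊕b14⊕b15⊕b24⊕b25⊕b26⊕b27⊕b28⊕b29⊕b30⊕b31 = 0⊕0⊕0⊕1⊕1⊕0⊕1⊕0⊕1⊕1⊕0⊕1⊕0⊕1⊕0⊕1 = 0
s16: b16⊕b17⊕b18⊕b19⊕b20⊕b21⊕b22⊕b23⊕b24⊕b25⊕b26⊕b27⊕b28⊕b29⊕b30⊕b31 = 0⊕0⊕1⊕0⊕0⊕1⊕1⊕1⊕1⊕1⊕0⊕1⊕0⊕1⊕0⊕1 = 1
Syndrome (s16...s1) = 10111 → position 23.
Flip bit 23: corrected codeword = 0000000000110100010011011010101
Data bits at positions 3,5,6,7,9,10,11,12,13,14,15,17,18,19,20,21,22,23,24,25,26,27,28,29,30,31: 00000011010010011011010101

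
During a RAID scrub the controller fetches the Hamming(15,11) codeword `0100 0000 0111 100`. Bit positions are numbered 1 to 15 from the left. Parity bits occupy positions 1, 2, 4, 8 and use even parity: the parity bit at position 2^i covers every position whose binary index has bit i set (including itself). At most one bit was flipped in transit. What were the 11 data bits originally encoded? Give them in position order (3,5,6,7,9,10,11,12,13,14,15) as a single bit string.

00000111100

s1: b1⊕b3⊕b5⊕b7⊕b9⊕b11⊕b13⊕b15 = 0⊕0⊕0⊕0⊕0⊕1⊕1⊕0 = 0
s2: b2⊕b3⊕b6⊕b7⊕b10⊕b11⊕b14⊕b15 = 1⊕0⊕0⊕0⊕1⊕1⊕0⊕0 = 1
s4: b4⊕b5⊕b6⊕b7⊕b12⊕b13⊕b14⊕b15 = 0⊕0⊕0⊕0⊕1⊕1⊕0⊕0 = 0
s8: b8⊕b9⊕b10⊕b11⊕b12⊕b13⊕b14⊕b15 = 0⊕0⊕1⊕1⊕1⊕1⊕0⊕0 = 0
Syndrome (s8...s1) = 0010 → position 2.
Flip bit 2: corrected codeword = 000000000111100
Data bits at positions 3,5,6,7,9,10,11,12,13,14,15: 00000111100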